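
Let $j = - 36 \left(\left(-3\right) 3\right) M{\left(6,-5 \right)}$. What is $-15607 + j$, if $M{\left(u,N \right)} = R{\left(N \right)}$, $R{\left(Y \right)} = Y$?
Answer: $-17227$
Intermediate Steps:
$M{\left(u,N \right)} = N$
$j = -1620$ ($j = - 36 \left(\left(-3\right) 3\right) \left(-5\right) = \left(-36\right) \left(-9\right) \left(-5\right) = 324 \left(-5\right) = -1620$)
$-15607 + j = -15607 - 1620 = -17227$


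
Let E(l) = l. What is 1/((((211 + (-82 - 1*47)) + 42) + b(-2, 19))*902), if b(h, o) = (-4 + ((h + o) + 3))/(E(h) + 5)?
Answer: 3/349976 ≈ 8.5720e-6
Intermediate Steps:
b(h, o) = (-1 + h + o)/(5 + h) (b(h, o) = (-4 + ((h + o) + 3))/(h + 5) = (-4 + (3 + h + o))/(5 + h) = (-1 + h + o)/(5 + h))
1/((((211 + (-82 - 1*47)) + 42) + b(-2, 19))*902) = 1/((((211 + (-82 - 1*47)) + 42) + (-1 - 2 + 19)/(5 - 2))*902) = (1/902)/(((211 + (-82 - 47)) + 42) + 16/3) = (1/902)/(((211 - 129) + 42) + (⅓)*16) = (1/902)/((82 + 42) + 16/3) = (1/902)/(124 + 16/3) = (1/902)/(388/3) = (3/388)*(1/902) = 3/349976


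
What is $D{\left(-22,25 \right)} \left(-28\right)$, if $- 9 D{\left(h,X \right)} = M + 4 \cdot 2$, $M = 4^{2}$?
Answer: $\frac{224}{3} \approx 74.667$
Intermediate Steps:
$M = 16$
$D{\left(h,X \right)} = - \frac{8}{3}$ ($D{\left(h,X \right)} = - \frac{16 + 4 \cdot 2}{9} = - \frac{16 + 8}{9} = \left(- \frac{1}{9}\right) 24 = - \frac{8}{3}$)
$D{\left(-22,25 \right)} \left(-28\right) = \left(- \frac{8}{3}\right) \left(-28\right) = \frac{224}{3}$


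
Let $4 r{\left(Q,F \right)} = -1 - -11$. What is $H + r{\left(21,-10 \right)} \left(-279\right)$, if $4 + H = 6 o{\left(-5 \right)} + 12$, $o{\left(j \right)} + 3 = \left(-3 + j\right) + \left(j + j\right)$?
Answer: $- \frac{1631}{2} \approx -815.5$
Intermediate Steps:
$o{\left(j \right)} = -6 + 3 j$ ($o{\left(j \right)} = -3 + \left(\left(-3 + j\right) + \left(j + j\right)\right) = -3 + \left(\left(-3 + j\right) + 2 j\right) = -3 + \left(-3 + 3 j\right) = -6 + 3 j$)
$H = -118$ ($H = -4 + \left(6 \left(-6 + 3 \left(-5\right)\right) + 12\right) = -4 + \left(6 \left(-6 - 15\right) + 12\right) = -4 + \left(6 \left(-21\right) + 12\right) = -4 + \left(-126 + 12\right) = -4 - 114 = -118$)
$r{\left(Q,F \right)} = \frac{5}{2}$ ($r{\left(Q,F \right)} = \frac{-1 - -11}{4} = \frac{-1 + 11}{4} = \frac{1}{4} \cdot 10 = \frac{5}{2}$)
$H + r{\left(21,-10 \right)} \left(-279\right) = -118 + \frac{5}{2} \left(-279\right) = -118 - \frac{1395}{2} = - \frac{1631}{2}$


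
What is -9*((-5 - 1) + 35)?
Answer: -261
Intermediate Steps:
-9*((-5 - 1) + 35) = -9*(-6 + 35) = -9*29 = -261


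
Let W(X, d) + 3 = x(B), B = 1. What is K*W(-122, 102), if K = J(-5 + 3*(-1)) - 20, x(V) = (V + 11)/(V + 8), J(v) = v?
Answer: 140/3 ≈ 46.667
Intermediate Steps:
x(V) = (11 + V)/(8 + V)
W(X, d) = -5/3 (W(X, d) = -3 + (11 + 1)/(8 + 1) = -3 + 12/9 = -3 + (1/9)*12 = -3 + 4/3 = -5/3)
K = -28 (K = (-5 + 3*(-1)) - 20 = (-5 - 3) - 20 = -8 - 20 = -28)
K*W(-122, 102) = -28*(-5/3) = 140/3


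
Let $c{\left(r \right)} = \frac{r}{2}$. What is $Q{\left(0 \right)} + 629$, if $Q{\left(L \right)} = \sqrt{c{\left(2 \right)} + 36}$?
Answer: $629 + \sqrt{37} \approx 635.08$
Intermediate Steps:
$c{\left(r \right)} = \frac{r}{2}$ ($c{\left(r \right)} = r \frac{1}{2} = \frac{r}{2}$)
$Q{\left(L \right)} = \sqrt{37}$ ($Q{\left(L \right)} = \sqrt{\frac{1}{2} \cdot 2 + 36} = \sqrt{1 + 36} = \sqrt{37}$)
$Q{\left(0 \right)} + 629 = \sqrt{37} + 629 = 629 + \sqrt{37}$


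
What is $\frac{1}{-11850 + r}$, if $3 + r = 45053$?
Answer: $\frac{1}{33200} \approx 3.012 \cdot 10^{-5}$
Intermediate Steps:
$r = 45050$ ($r = -3 + 45053 = 45050$)
$\frac{1}{-11850 + r} = \frac{1}{-11850 + 45050} = \frac{1}{33200}$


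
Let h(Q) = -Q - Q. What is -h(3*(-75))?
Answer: -450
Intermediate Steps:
h(Q) = -2*Q
-h(3*(-75)) = -(-2)*3*(-75) = -(-2)*(-225) = -1*450 = -450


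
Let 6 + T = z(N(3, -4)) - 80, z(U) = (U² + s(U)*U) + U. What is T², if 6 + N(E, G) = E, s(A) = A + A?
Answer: 3844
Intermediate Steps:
s(A) = 2*A
N(E, G) = -6 + E
z(U) = U + 3*U² (z(U) = (U² + (2*U)*U) + U = (U² + 2*U²) + U = 3*U² + U = U + 3*U²)
T = -62 (T = -6 + ((-6 + 3)*(1 + 3*(-6 + 3)) - 80) = -6 + (-3*(1 + 3*(-3)) - 80) = -6 + (-3*(1 - 9) - 80) = -6 + (-3*(-8) - 80) = -6 + (24 - 80) = -6 - 56 = -62)
T² = (-62)² = 3844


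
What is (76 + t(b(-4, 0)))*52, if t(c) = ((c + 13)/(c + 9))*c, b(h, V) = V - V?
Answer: 3952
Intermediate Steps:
b(h, V) = 0
t(c) = c*(13 + c)/(9 + c) (t(c) = ((13 + c)/(9 + c))*c = c*(13 + c)/(9 + c))
(76 + t(b(-4, 0)))*52 = (76 + 0*(13 + 0)/(9 + 0))*52 = (76 + 0*13/9)*52 = (76 + 0*(1/9)*13)*52 = (76 + 0)*52 = 76*52 = 3952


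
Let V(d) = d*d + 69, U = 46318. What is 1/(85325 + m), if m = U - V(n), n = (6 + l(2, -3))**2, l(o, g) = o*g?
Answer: 1/131574 ≈ 7.6003e-6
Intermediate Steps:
l(o, g) = g*o
n = 0 (n = (6 - 3*2)**2 = (6 - 6)**2 = 0**2 = 0)
V(d) = 69 + d**2 (V(d) = d**2 + 69 = 69 + d**2)
m = 46249 (m = 46318 - (69 + 0**2) = 46318 - (69 + 0) = 46318 - 1*69 = 46318 - 69 = 46249)
1/(85325 + m) = 1/(85325 + 46249) = 1/131574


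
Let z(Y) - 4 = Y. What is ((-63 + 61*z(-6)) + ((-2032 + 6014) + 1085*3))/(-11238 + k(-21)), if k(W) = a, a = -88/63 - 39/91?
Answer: -444276/708109 ≈ -0.62741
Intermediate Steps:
z(Y) = 4 + Y
a = -115/63 (a = -88*1/63 - 39*1/91 = -88/63 - 3/7 = -115/63 ≈ -1.8254)
k(W) = -115/63
((-63 + 61*z(-6)) + ((-2032 + 6014) + 1085*3))/(-11238 + k(-21)) = ((-63 + 61*(4 - 6)) + ((-2032 + 6014) + 1085*3))/(-11238 - 115/63) = ((-63 + 61*(-2)) + (3982 + 3255))/(-708109/63) = ((-63 - 122) + 7237)*(-63/708109) = (-185 + 7237)*(-63/708109) = 7052*(-63/708109) = -444276/708109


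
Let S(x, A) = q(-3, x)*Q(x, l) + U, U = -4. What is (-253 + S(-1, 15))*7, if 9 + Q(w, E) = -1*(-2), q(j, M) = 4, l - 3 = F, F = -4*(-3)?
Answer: -1995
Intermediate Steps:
F = 12
l = 15 (l = 3 + 12 = 15)
Q(w, E) = -7 (Q(w, E) = -9 - 1*(-2) = -9 + 2 = -7)
S(x, A) = -32 (S(x, A) = 4*(-7) - 4 = -28 - 4 = -32)
(-253 + S(-1, 15))*7 = (-253 - 32)*7 = -285*7 = -1995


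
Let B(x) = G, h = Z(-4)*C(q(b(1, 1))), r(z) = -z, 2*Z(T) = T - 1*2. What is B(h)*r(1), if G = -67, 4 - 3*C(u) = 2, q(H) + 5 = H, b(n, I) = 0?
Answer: 67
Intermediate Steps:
q(H) = -5 + H
Z(T) = -1 + T/2 (Z(T) = (T - 1*2)/2 = (T - 2)/2 = (-2 + T)/2 = -1 + T/2)
C(u) = ⅔ (C(u) = 4/3 - ⅓*2 = 4/3 - ⅔ = ⅔)
h = -2 (h = (-1 + (½)*(-4))*(⅔) = (-1 - 2)*(⅔) = -3*⅔ = -2)
B(x) = -67
B(h)*r(1) = -(-67) = -67*(-1) = 67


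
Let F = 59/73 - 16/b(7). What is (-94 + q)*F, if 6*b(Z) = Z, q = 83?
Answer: 72545/511 ≈ 141.97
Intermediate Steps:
b(Z) = Z/6
F = -6595/511 (F = 59/73 - 16/((⅙)*7) = 59*(1/73) - 16/7/6 = 59/73 - 16*6/7 = 59/73 - 96/7 = -6595/511 ≈ -12.906)
(-94 + q)*F = (-94 + 83)*(-6595/511) = -11*(-6595/511) = 72545/511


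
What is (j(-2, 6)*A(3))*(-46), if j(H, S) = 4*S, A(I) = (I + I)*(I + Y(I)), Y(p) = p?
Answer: -39744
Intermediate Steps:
A(I) = 4*I² (A(I) = (I + I)*(I + I) = (2*I)*(2*I) = 4*I²)
(j(-2, 6)*A(3))*(-46) = ((4*6)*(4*3²))*(-46) = (24*(4*9))*(-46) = (24*36)*(-46) = 864*(-46) = -39744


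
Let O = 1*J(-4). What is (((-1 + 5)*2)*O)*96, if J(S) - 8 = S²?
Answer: 18432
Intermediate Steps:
J(S) = 8 + S²
O = 24 (O = 1*(8 + (-4)²) = 1*(8 + 16) = 1*24 = 24)
(((-1 + 5)*2)*O)*96 = (((-1 + 5)*2)*24)*96 = ((4*2)*24)*96 = (8*24)*96 = 192*96 = 18432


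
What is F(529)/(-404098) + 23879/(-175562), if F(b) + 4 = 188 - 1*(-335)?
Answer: -2435143205/17736063269 ≈ -0.13730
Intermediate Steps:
F(b) = 519 (F(b) = -4 + (188 - 1*(-335)) = -4 + (188 + 335) = -4 + 523 = 519)
F(529)/(-404098) + 23879/(-175562) = 519/(-404098) + 23879/(-175562) = 519*(-1/404098) + 23879*(-1/175562) = -519/404098 - 23879/175562 = -2435143205/17736063269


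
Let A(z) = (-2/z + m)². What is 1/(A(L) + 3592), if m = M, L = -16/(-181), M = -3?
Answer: 64/271913 ≈ 0.00023537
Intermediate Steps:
L = 16/181 (L = -16*(-1/181) = 16/181 ≈ 0.088398)
m = -3
A(z) = (-3 - 2/z)² (A(z) = (-2/z - 3)² = (-3 - 2/z)²)
1/(A(L) + 3592) = 1/((2 + 3*(16/181))²/(16/181)² + 3592) = 1/(32761*(2 + 48/181)²/256 + 3592) = 1/(32761*(410/181)²/256 + 3592) = 1/((32761/256)*(168100/32761) + 3592) = 1/(42025/64 + 3592) = 1/(271913/64) = 64/271913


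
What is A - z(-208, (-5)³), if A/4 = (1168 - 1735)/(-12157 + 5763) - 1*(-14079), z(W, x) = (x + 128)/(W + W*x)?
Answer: 4643679002121/82457024 ≈ 56316.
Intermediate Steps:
z(W, x) = (128 + x)/(W + W*x)
A = 180043386/3197 (A = 4*((1168 - 1735)/(-12157 + 5763) - 1*(-14079)) = 4*(-567/(-6394) + 14079) = 4*(-567*(-1/6394) + 14079) = 4*(567/6394 + 14079) = 4*(90021693/6394) = 180043386/3197 ≈ 56316.)
A - z(-208, (-5)³) = 180043386/3197 - (128 + (-5)³)/((-208)*(1 + (-5)³)) = 180043386/3197 - (-1)*(128 - 125)/(208*(1 - 125)) = 180043386/3197 - (-1)*3/(208*(-124)) = 180043386/3197 - (-1)*(-1)*3/(208*124) = 180043386/3197 - 1*3/25792 = 180043386/3197 - 3/25792 = 4643679002121/82457024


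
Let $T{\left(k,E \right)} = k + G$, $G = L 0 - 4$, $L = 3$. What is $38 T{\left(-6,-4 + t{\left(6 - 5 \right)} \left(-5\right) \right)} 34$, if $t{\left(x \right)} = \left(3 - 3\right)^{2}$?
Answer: $-12920$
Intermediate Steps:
$G = -4$ ($G = 3 \cdot 0 - 4 = 0 - 4 = -4$)
$t{\left(x \right)} = 0$ ($t{\left(x \right)} = 0^{2} = 0$)
$T{\left(k,E \right)} = -4 + k$ ($T{\left(k,E \right)} = k - 4 = -4 + k$)
$38 T{\left(-6,-4 + t{\left(6 - 5 \right)} \left(-5\right) \right)} 34 = 38 \left(-4 - 6\right) 34 = 38 \left(-10\right) 34 = \left(-380\right) 34 = -12920$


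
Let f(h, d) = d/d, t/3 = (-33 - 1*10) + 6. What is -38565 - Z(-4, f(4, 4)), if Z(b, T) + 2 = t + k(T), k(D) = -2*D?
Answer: -38450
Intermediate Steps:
t = -111 (t = 3*((-33 - 1*10) + 6) = 3*((-33 - 10) + 6) = 3*(-43 + 6) = 3*(-37) = -111)
f(h, d) = 1
Z(b, T) = -113 - 2*T (Z(b, T) = -2 + (-111 - 2*T) = -113 - 2*T)
-38565 - Z(-4, f(4, 4)) = -38565 - (-113 - 2*1) = -38565 - (-113 - 2) = -38565 - 1*(-115) = -38565 + 115 = -38450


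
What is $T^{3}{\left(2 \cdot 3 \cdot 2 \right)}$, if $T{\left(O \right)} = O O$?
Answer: $2985984$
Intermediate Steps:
$T{\left(O \right)} = O^{2}$
$T^{3}{\left(2 \cdot 3 \cdot 2 \right)} = \left(\left(2 \cdot 3 \cdot 2\right)^{2}\right)^{3} = \left(\left(6 \cdot 2\right)^{2}\right)^{3} = \left(12^{2}\right)^{3} = 144^{3} = 2985984$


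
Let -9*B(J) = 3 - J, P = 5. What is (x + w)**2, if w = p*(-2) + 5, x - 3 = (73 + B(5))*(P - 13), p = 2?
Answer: 27415696/81 ≈ 3.3847e+5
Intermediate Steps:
B(J) = -1/3 + J/9 (B(J) = -(3 - J)/9 = -1/3 + J/9)
x = -5245/9 (x = 3 + (73 + (-1/3 + (1/9)*5))*(5 - 13) = 3 + (73 + (-1/3 + 5/9))*(-8) = 3 + (73 + 2/9)*(-8) = 3 + (659/9)*(-8) = 3 - 5272/9 = -5245/9 ≈ -582.78)
w = 1 (w = 2*(-2) + 5 = -4 + 5 = 1)
(x + w)**2 = (-5245/9 + 1)**2 = (-5236/9)**2 = 27415696/81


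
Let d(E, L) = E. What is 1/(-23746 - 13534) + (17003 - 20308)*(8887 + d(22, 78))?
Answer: -1097681453601/37280 ≈ -2.9444e+7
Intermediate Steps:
1/(-23746 - 13534) + (17003 - 20308)*(8887 + d(22, 78)) = 1/(-23746 - 13534) + (17003 - 20308)*(8887 + 22) = 1/(-37280) - 3305*8909 = -1/37280 - 29444245 = -1097681453601/37280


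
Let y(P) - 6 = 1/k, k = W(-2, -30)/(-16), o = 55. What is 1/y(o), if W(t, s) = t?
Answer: 1/14 ≈ 0.071429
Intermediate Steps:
k = ⅛ (k = -2/(-16) = -2*(-1/16) = ⅛ ≈ 0.12500)
y(P) = 14 (y(P) = 6 + 1/(⅛) = 6 + 8 = 14)
1/y(o) = 1/14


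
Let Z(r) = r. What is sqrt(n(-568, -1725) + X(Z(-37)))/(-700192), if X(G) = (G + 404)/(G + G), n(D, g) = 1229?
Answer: -sqrt(6702846)/51814208 ≈ -4.9967e-5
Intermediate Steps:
X(G) = (404 + G)/(2*G) (X(G) = (404 + G)/((2*G)) = (404 + G)*(1/(2*G)) = (404 + G)/(2*G))
sqrt(n(-568, -1725) + X(Z(-37)))/(-700192) = sqrt(1229 + (1/2)*(404 - 37)/(-37))/(-700192) = sqrt(1229 + (1/2)*(-1/37)*367)*(-1/700192) = sqrt(1229 - 367/74)*(-1/700192) = sqrt(90579/74)*(-1/700192) = (sqrt(6702846)/74)*(-1/700192) = -sqrt(6702846)/51814208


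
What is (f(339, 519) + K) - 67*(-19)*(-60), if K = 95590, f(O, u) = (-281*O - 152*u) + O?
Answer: -154598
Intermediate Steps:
f(O, u) = -280*O - 152*u
(f(339, 519) + K) - 67*(-19)*(-60) = ((-280*339 - 152*519) + 95590) - 67*(-19)*(-60) = ((-94920 - 78888) + 95590) + 1273*(-60) = (-173808 + 95590) - 76380 = -78218 - 76380 = -154598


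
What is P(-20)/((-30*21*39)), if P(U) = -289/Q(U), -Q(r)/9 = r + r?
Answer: 289/8845200 ≈ 3.2673e-5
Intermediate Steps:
Q(r) = -18*r (Q(r) = -9*(r + r) = -18*r)
P(U) = 289/(18*U) (P(U) = -289*(-1/(18*U)) = -(-289)/(18*U) = 289/(18*U))
P(-20)/((-30*21*39)) = ((289/18)/(-20))/((-30*21*39)) = ((289/18)*(-1/20))/((-630*39)) = -289/360/(-24570) = -289/360*(-1/24570) = 289/8845200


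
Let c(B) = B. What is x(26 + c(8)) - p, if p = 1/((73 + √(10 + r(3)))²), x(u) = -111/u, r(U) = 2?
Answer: -3138205873/961196626 + 292*√3/28270489 ≈ -3.2649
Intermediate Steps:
p = (73 + 2*√3)⁻² (p = 1/((73 + √(10 + 2))²) = 1/((73 + √12)²) = 1/((73 + 2*√3)²) = (73 + 2*√3)⁻² ≈ 0.00017103)
x(26 + c(8)) - p = -111/(26 + 8) - (5341/28270489 - 292*√3/28270489) = -111/34 + (-5341/28270489 + 292*√3/28270489) = -3138205873/961196626 + 292*√3/28270489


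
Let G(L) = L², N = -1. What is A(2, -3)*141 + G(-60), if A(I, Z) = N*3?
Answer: 3177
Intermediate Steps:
A(I, Z) = -3 (A(I, Z) = -1*3 = -3)
A(2, -3)*141 + G(-60) = -3*141 + (-60)² = -423 + 3600 = 3177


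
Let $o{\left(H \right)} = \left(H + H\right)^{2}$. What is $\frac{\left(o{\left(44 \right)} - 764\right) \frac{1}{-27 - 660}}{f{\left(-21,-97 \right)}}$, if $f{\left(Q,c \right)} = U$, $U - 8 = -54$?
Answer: $\frac{3490}{15801} \approx 0.22087$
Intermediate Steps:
$U = -46$ ($U = 8 - 54 = -46$)
$f{\left(Q,c \right)} = -46$
$o{\left(H \right)} = 4 H^{2}$ ($o{\left(H \right)} = \left(2 H\right)^{2} = 4 H^{2}$)
$\frac{\left(o{\left(44 \right)} - 764\right) \frac{1}{-27 - 660}}{f{\left(-21,-97 \right)}} = \frac{\left(4 \cdot 44^{2} - 764\right) \frac{1}{-27 - 660}}{-46} = \frac{4 \cdot 1936 - 764}{-687} \left(- \frac{1}{46}\right) = \left(7744 - 764\right) \left(- \frac{1}{687}\right) \left(- \frac{1}{46}\right) = 6980 \left(- \frac{1}{687}\right) \left(- \frac{1}{46}\right) = \left(- \frac{6980}{687}\right) \left(- \frac{1}{46}\right) = \frac{3490}{15801}$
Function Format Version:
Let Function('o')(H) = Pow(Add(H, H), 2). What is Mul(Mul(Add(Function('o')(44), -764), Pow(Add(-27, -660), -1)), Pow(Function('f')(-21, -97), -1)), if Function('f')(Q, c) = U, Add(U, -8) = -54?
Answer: Rational(3490, 15801) ≈ 0.22087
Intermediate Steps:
U = -46 (U = Add(8, -54) = -46)
Function('f')(Q, c) = -46
Function('o')(H) = Mul(4, Pow(H, 2)) (Function('o')(H) = Pow(Mul(2, H), 2) = Mul(4, Pow(H, 2)))
Mul(Mul(Add(Function('o')(44), -764), Pow(Add(-27, -660), -1)), Pow(Function('f')(-21, -97), -1)) = Mul(Mul(Add(Mul(4, Pow(44, 2)), -764), Pow(Add(-27, -660), -1)), Pow(-46, -1)) = Mul(Mul(Add(Mul(4, 1936), -764), Pow(-687, -1)), Rational(-1, 46)) = Mul(Mul(Add(7744, -764), Rational(-1, 687)), Rational(-1, 46)) = Mul(Mul(6980, Rational(-1, 687)), Rational(-1, 46)) = Mul(Rational(-6980, 687), Rational(-1, 46)) = Rational(3490, 15801)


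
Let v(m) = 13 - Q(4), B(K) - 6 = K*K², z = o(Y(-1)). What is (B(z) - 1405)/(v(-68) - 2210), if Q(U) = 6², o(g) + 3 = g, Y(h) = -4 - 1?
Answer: 273/319 ≈ 0.85580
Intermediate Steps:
Y(h) = -5
o(g) = -3 + g
Q(U) = 36
z = -8 (z = -3 - 5 = -8)
B(K) = 6 + K³ (B(K) = 6 + K*K² = 6 + K³)
v(m) = -23 (v(m) = 13 - 1*36 = 13 - 36 = -23)
(B(z) - 1405)/(v(-68) - 2210) = ((6 + (-8)³) - 1405)/(-23 - 2210) = ((6 - 512) - 1405)/(-2233) = (-506 - 1405)*(-1/2233) = -1911*(-1/2233) = 273/319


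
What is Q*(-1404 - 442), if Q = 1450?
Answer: -2676700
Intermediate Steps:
Q*(-1404 - 442) = 1450*(-1404 - 442) = 1450*(-1846) = -2676700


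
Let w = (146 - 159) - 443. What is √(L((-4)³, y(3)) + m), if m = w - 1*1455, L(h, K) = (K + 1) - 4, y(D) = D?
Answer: 7*I*√39 ≈ 43.715*I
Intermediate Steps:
w = -456 (w = -13 - 443 = -456)
L(h, K) = -3 + K (L(h, K) = (1 + K) - 4 = -3 + K)
m = -1911 (m = -456 - 1*1455 = -456 - 1455 = -1911)
√(L((-4)³, y(3)) + m) = √((-3 + 3) - 1911) = √(0 - 1911) = √(-1911) = 7*I*√39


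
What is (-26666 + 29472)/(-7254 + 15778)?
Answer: 1403/4262 ≈ 0.32919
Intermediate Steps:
(-26666 + 29472)/(-7254 + 15778) = 2806/8524 = 2806*(1/8524) = 1403/4262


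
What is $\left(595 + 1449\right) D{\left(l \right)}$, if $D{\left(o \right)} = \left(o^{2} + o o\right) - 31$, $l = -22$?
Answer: $1915228$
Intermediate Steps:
$D{\left(o \right)} = -31 + 2 o^{2}$ ($D{\left(o \right)} = \left(o^{2} + o^{2}\right) - 31 = 2 o^{2} - 31 = -31 + 2 o^{2}$)
$\left(595 + 1449\right) D{\left(l \right)} = \left(595 + 1449\right) \left(-31 + 2 \left(-22\right)^{2}\right) = 2044 \left(-31 + 2 \cdot 484\right) = 2044 \left(-31 + 968\right) = 2044 \cdot 937 = 1915228$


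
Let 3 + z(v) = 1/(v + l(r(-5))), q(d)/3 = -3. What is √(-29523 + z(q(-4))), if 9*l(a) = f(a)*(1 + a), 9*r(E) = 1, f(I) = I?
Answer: I*√1267130810805/6551 ≈ 171.83*I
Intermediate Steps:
r(E) = ⅑ (r(E) = (⅑)*1 = ⅑)
q(d) = -9 (q(d) = 3*(-3) = -9)
l(a) = a*(1 + a)/9 (l(a) = (a*(1 + a))/9 = a*(1 + a)/9)
z(v) = -3 + 1/(10/729 + v) (z(v) = -3 + 1/(v + (⅑)*(⅑)*(1 + ⅑)) = -3 + 1/(v + (⅑)*(⅑)*(10/9)) = -3 + 1/(v + 10/729) = -3 + 1/(10/729 + v))
√(-29523 + z(q(-4))) = √(-29523 + 3*(233 - 729*(-9))/(10 + 729*(-9))) = √(-29523 + 3*(233 + 6561)/(10 - 6561)) = √(-29523 + 3*6794/(-6551)) = √(-29523 + 3*(-1/6551)*6794) = √(-29523 - 20382/6551) = √(-193425555/6551) = I*√1267130810805/6551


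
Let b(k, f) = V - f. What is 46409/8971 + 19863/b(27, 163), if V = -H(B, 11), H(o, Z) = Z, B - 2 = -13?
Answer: -56705269/520318 ≈ -108.98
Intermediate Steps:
B = -11 (B = 2 - 13 = -11)
V = -11 (V = -1*11 = -11)
b(k, f) = -11 - f
46409/8971 + 19863/b(27, 163) = 46409/8971 + 19863/(-11 - 1*163) = 46409*(1/8971) + 19863/(-11 - 163) = 46409/8971 + 19863/(-174) = 46409/8971 + 19863*(-1/174) = 46409/8971 - 6621/58 = -56705269/520318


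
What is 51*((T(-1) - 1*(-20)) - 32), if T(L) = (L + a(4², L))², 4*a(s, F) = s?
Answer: -153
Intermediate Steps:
a(s, F) = s/4
T(L) = (4 + L)² (T(L) = (L + (¼)*4²)² = (L + (¼)*16)² = (L + 4)² = (4 + L)²)
51*((T(-1) - 1*(-20)) - 32) = 51*(((4 - 1)² - 1*(-20)) - 32) = 51*((3² + 20) - 32) = 51*((9 + 20) - 32) = 51*(29 - 32) = 51*(-3) = -153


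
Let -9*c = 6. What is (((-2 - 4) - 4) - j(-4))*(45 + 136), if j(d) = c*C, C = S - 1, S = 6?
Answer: -3620/3 ≈ -1206.7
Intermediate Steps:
c = -⅔ (c = -⅑*6 = -⅔ ≈ -0.66667)
C = 5 (C = 6 - 1 = 5)
j(d) = -10/3 (j(d) = -⅔*5 = -10/3)
(((-2 - 4) - 4) - j(-4))*(45 + 136) = (((-2 - 4) - 4) - 1*(-10/3))*(45 + 136) = ((-6 - 4) + 10/3)*181 = (-10 + 10/3)*181 = -20/3*181 = -3620/3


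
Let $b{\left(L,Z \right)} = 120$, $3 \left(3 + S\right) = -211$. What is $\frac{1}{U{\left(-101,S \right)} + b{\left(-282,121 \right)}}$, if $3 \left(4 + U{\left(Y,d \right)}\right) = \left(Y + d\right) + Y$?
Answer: $\frac{9}{218} \approx 0.041284$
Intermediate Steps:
$S = - \frac{220}{3}$ ($S = -3 + \frac{1}{3} \left(-211\right) = -3 - \frac{211}{3} = - \frac{220}{3} \approx -73.333$)
$U{\left(Y,d \right)} = -4 + \frac{d}{3} + \frac{2 Y}{3}$ ($U{\left(Y,d \right)} = -4 + \frac{\left(Y + d\right) + Y}{3} = -4 + \frac{d + 2 Y}{3} = -4 + \left(\frac{d}{3} + \frac{2 Y}{3}\right) = -4 + \frac{d}{3} + \frac{2 Y}{3}$)
$\frac{1}{U{\left(-101,S \right)} + b{\left(-282,121 \right)}} = \frac{1}{\left(-4 + \frac{1}{3} \left(- \frac{220}{3}\right) + \frac{2}{3} \left(-101\right)\right) + 120} = \frac{1}{\left(-4 - \frac{220}{9} - \frac{202}{3}\right) + 120} = \frac{1}{- \frac{862}{9} + 120} = \frac{1}{\frac{218}{9}} = \frac{9}{218}$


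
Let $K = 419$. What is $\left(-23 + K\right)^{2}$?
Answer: $156816$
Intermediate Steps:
$\left(-23 + K\right)^{2} = \left(-23 + 419\right)^{2} = 396^{2} = 156816$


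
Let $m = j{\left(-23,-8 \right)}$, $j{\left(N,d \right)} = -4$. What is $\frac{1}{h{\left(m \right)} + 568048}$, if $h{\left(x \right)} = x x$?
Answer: $\frac{1}{568064} \approx 1.7604 \cdot 10^{-6}$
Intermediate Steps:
$m = -4$
$h{\left(x \right)} = x^{2}$
$\frac{1}{h{\left(m \right)} + 568048} = \frac{1}{\left(-4\right)^{2} + 568048} = \frac{1}{16 + 568048} = \frac{1}{568064}$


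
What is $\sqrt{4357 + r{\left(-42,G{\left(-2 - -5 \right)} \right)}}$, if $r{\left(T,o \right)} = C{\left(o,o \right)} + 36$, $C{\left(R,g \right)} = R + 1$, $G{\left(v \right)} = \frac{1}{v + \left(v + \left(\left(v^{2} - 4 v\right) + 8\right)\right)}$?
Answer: $\frac{\sqrt{531685}}{11} \approx 66.288$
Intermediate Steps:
$G{\left(v \right)} = \frac{1}{8 + v^{2} - 2 v}$ ($G{\left(v \right)} = \frac{1}{v + \left(v + \left(8 + v^{2} - 4 v\right)\right)} = \frac{1}{v + \left(8 + v^{2} - 3 v\right)} = \frac{1}{8 + v^{2} - 2 v}$)
$C{\left(R,g \right)} = 1 + R$
$r{\left(T,o \right)} = 37 + o$ ($r{\left(T,o \right)} = \left(1 + o\right) + 36 = 37 + o$)
$\sqrt{4357 + r{\left(-42,G{\left(-2 - -5 \right)} \right)}} = \sqrt{4357 + \left(37 + \frac{1}{8 + \left(-2 - -5\right)^{2} - 2 \left(-2 - -5\right)}\right)} = \sqrt{4357 + \left(37 + \frac{1}{8 + \left(-2 + 5\right)^{2} - 2 \left(-2 + 5\right)}\right)} = \sqrt{4357 + \left(37 + \frac{1}{8 + 3^{2} - 6}\right)} = \sqrt{4357 + \left(37 + \frac{1}{8 + 9 - 6}\right)} = \sqrt{4357 + \left(37 + \frac{1}{11}\right)} = \sqrt{4357 + \frac{408}{11}} = \sqrt{\frac{48335}{11}} = \frac{\sqrt{531685}}{11}$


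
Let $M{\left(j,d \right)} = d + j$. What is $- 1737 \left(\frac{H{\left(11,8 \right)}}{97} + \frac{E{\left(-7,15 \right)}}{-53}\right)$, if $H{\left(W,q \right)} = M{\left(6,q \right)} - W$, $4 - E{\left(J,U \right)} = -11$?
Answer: $\frac{2251152}{5141} \approx 437.88$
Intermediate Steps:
$E{\left(J,U \right)} = 15$ ($E{\left(J,U \right)} = 4 - -11 = 4 + 11 = 15$)
$H{\left(W,q \right)} = 6 + q - W$ ($H{\left(W,q \right)} = \left(q + 6\right) - W = \left(6 + q\right) - W = 6 + q - W$)
$- 1737 \left(\frac{H{\left(11,8 \right)}}{97} + \frac{E{\left(-7,15 \right)}}{-53}\right) = - 1737 \left(\frac{6 + 8 - 11}{97} + \frac{15}{-53}\right) = - 1737 \left(\left(6 + 8 - 11\right) \frac{1}{97} + 15 \left(- \frac{1}{53}\right)\right) = - 1737 \left(3 \cdot \frac{1}{97} - \frac{15}{53}\right) = - 1737 \left(\frac{3}{97} - \frac{15}{53}\right) = \left(-1737\right) \left(- \frac{1296}{5141}\right) = \frac{2251152}{5141}$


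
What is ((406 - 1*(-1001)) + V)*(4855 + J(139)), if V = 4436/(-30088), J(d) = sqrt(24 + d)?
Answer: 51377284975/7522 + 10582345*sqrt(163)/7522 ≈ 6.8482e+6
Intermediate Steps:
V = -1109/7522 (V = 4436*(-1/30088) = -1109/7522 ≈ -0.14743)
((406 - 1*(-1001)) + V)*(4855 + J(139)) = ((406 - 1*(-1001)) - 1109/7522)*(4855 + sqrt(24 + 139)) = ((406 + 1001) - 1109/7522)*(4855 + sqrt(163)) = (1407 - 1109/7522)*(4855 + sqrt(163)) = 10582345*(4855 + sqrt(163))/7522 = 51377284975/7522 + 10582345*sqrt(163)/7522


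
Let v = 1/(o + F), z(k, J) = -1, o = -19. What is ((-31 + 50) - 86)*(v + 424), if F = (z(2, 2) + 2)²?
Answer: -511277/18 ≈ -28404.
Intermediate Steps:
F = 1 (F = (-1 + 2)² = 1² = 1)
v = -1/18 (v = 1/(-19 + 1) = 1/(-18) = -1/18 ≈ -0.055556)
((-31 + 50) - 86)*(v + 424) = ((-31 + 50) - 86)*(-1/18 + 424) = (19 - 86)*(7631/18) = -67*7631/18 = -511277/18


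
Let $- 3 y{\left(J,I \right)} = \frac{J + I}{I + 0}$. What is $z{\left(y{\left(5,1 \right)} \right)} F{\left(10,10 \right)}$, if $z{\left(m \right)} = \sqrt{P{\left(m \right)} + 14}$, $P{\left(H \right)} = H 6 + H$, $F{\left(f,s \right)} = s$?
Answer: $0$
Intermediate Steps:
$y{\left(J,I \right)} = - \frac{I + J}{3 I}$ ($y{\left(J,I \right)} = - \frac{\left(J + I\right) \frac{1}{I + 0}}{3} = - \frac{\left(I + J\right) \frac{1}{I}}{3} = - \frac{\frac{1}{I} \left(I + J\right)}{3} = - \frac{I + J}{3 I}$)
$P{\left(H \right)} = 7 H$ ($P{\left(H \right)} = 6 H + H = 7 H$)
$z{\left(m \right)} = \sqrt{14 + 7 m}$ ($z{\left(m \right)} = \sqrt{7 m + 14} = \sqrt{14 + 7 m}$)
$z{\left(y{\left(5,1 \right)} \right)} F{\left(10,10 \right)} = \sqrt{14 + 7 \frac{\left(-1\right) 1 - 5}{3 \cdot 1}} \cdot 10 = \sqrt{14 + 7 \cdot \frac{1}{3} \cdot 1 \left(-1 - 5\right)} 10 = \sqrt{14 + 7 \cdot \frac{1}{3} \cdot 1 \left(-6\right)} 10 = \sqrt{14 + 7 \left(-2\right)} 10 = \sqrt{14 - 14} \cdot 10 = \sqrt{0} \cdot 10 = 0 \cdot 10 = 0$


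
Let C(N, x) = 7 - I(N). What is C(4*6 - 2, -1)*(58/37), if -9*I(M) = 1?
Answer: 3712/333 ≈ 11.147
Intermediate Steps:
I(M) = -1/9 (I(M) = -1/9*1 = -1/9)
C(N, x) = 64/9 (C(N, x) = 7 - 1*(-1/9) = 7 + 1/9 = 64/9)
C(4*6 - 2, -1)*(58/37) = 64*(58/37)/9 = 64*(58*(1/37))/9 = (64/9)*(58/37) = 3712/333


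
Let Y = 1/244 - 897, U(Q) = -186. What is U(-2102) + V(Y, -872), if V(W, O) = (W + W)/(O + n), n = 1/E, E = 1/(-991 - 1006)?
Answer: -64884481/350018 ≈ -185.37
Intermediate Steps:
E = -1/1997 (E = 1/(-1997) = -1/1997 ≈ -0.00050075)
n = -1997 (n = 1/(-1/1997) = -1997)
Y = -218867/244 (Y = 1/244 - 897 = -218867/244 ≈ -897.00)
V(W, O) = 2*W/(-1997 + O) (V(W, O) = (W + W)/(O - 1997) = (2*W)/(-1997 + O) = 2*W/(-1997 + O))
U(-2102) + V(Y, -872) = -186 + 2*(-218867/244)/(-1997 - 872) = -186 + 2*(-218867/244)/(-2869) = -186 + 2*(-218867/244)*(-1/2869) = -186 + 218867/350018 = -64884481/350018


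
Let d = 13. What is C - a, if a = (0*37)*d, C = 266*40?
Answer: 10640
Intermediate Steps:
C = 10640
a = 0 (a = (0*37)*13 = 0*13 = 0)
C - a = 10640 - 1*0 = 10640 + 0 = 10640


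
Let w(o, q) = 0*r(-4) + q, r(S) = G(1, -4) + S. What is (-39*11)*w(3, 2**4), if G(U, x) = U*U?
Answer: -6864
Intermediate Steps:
G(U, x) = U**2
r(S) = 1 + S (r(S) = 1**2 + S = 1 + S)
w(o, q) = q (w(o, q) = 0*(1 - 4) + q = 0*(-3) + q = 0 + q = q)
(-39*11)*w(3, 2**4) = -39*11*2**4 = -429*16 = -6864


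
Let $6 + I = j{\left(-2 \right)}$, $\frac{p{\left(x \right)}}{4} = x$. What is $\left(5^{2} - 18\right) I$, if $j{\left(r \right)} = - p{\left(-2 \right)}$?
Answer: $14$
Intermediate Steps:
$p{\left(x \right)} = 4 x$
$j{\left(r \right)} = 8$ ($j{\left(r \right)} = - 4 \left(-2\right) = \left(-1\right) \left(-8\right) = 8$)
$I = 2$ ($I = -6 + 8 = 2$)
$\left(5^{2} - 18\right) I = \left(5^{2} - 18\right) 2 = \left(25 - 18\right) 2 = 7 \cdot 2 = 14$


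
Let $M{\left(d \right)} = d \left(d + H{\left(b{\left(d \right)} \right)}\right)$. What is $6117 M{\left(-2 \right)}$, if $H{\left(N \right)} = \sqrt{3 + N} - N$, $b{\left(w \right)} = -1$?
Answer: $12234 - 12234 \sqrt{2} \approx -5067.5$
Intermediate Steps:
$M{\left(d \right)} = d \left(1 + d + \sqrt{2}\right)$ ($M{\left(d \right)} = d \left(d - \left(-1 - \sqrt{3 - 1}\right)\right) = d \left(d + \left(\sqrt{2} + 1\right)\right) = d \left(d + \left(1 + \sqrt{2}\right)\right) = d \left(1 + d + \sqrt{2}\right)$)
$6117 M{\left(-2 \right)} = 6117 \left(- 2 \left(1 - 2 + \sqrt{2}\right)\right) = 6117 \left(- 2 \left(-1 + \sqrt{2}\right)\right) = 6117 \left(2 - 2 \sqrt{2}\right) = 12234 - 12234 \sqrt{2}$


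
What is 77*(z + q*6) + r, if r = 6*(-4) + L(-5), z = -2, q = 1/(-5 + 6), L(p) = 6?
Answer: 290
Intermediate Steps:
q = 1 (q = 1/1 = 1)
r = -18 (r = 6*(-4) + 6 = -24 + 6 = -18)
77*(z + q*6) + r = 77*(-2 + 1*6) - 18 = 77*(-2 + 6) - 18 = 77*4 - 18 = 308 - 18 = 290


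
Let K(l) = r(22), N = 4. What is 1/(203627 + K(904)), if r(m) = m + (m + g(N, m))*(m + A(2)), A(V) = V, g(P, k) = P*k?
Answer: 1/206289 ≈ 4.8476e-6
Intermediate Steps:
r(m) = m + 5*m*(2 + m) (r(m) = m + (m + 4*m)*(m + 2) = m + (5*m)*(2 + m) = m + 5*m*(2 + m))
K(l) = 2662 (K(l) = 22*(11 + 5*22) = 22*(11 + 110) = 22*121 = 2662)
1/(203627 + K(904)) = 1/(203627 + 2662) = 1/206289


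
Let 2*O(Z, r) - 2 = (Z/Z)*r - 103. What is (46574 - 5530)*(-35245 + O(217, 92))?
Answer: -1446780478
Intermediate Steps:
O(Z, r) = -101/2 + r/2 (O(Z, r) = 1 + ((Z/Z)*r - 103)/2 = 1 + (1*r - 103)/2 = 1 + (r - 103)/2 = 1 + (-103 + r)/2 = 1 + (-103/2 + r/2) = -101/2 + r/2)
(46574 - 5530)*(-35245 + O(217, 92)) = (46574 - 5530)*(-35245 + (-101/2 + (½)*92)) = 41044*(-35245 + (-101/2 + 46)) = 41044*(-35245 - 9/2) = 41044*(-70499/2) = -1446780478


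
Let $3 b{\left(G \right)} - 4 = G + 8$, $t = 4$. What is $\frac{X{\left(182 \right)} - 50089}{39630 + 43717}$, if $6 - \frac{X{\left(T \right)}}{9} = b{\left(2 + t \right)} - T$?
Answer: $- \frac{48451}{83347} \approx -0.58132$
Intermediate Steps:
$b{\left(G \right)} = 4 + \frac{G}{3}$ ($b{\left(G \right)} = \frac{4}{3} + \frac{G + 8}{3} = \frac{4}{3} + \frac{8 + G}{3} = \frac{4}{3} + \left(\frac{8}{3} + \frac{G}{3}\right) = 4 + \frac{G}{3}$)
$X{\left(T \right)} = 9 T$ ($X{\left(T \right)} = 54 - 9 \left(\left(4 + \frac{2 + 4}{3}\right) - T\right) = 54 - 9 \left(\left(4 + \frac{1}{3} \cdot 6\right) - T\right) = 54 - 9 \left(\left(4 + 2\right) - T\right) = 54 - 9 \left(6 - T\right) = 54 + \left(-54 + 9 T\right) = 9 T$)
$\frac{X{\left(182 \right)} - 50089}{39630 + 43717} = \frac{9 \cdot 182 - 50089}{39630 + 43717} = \frac{1638 - 50089}{83347} = \left(-48451\right) \frac{1}{83347} = - \frac{48451}{83347}$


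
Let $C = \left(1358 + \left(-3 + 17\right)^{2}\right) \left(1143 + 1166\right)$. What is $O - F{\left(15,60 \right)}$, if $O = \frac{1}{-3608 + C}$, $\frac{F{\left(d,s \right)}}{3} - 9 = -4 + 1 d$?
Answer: $- \frac{215074679}{3584578} \approx -60.0$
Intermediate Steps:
$F{\left(d,s \right)} = 15 + 3 d$ ($F{\left(d,s \right)} = 27 + 3 \left(-4 + 1 d\right) = 27 + 3 \left(-4 + d\right) = 27 + \left(-12 + 3 d\right) = 15 + 3 d$)
$C = 3588186$ ($C = \left(1358 + 14^{2}\right) 2309 = \left(1358 + 196\right) 2309 = 1554 \cdot 2309 = 3588186$)
$O = \frac{1}{3584578}$ ($O = \frac{1}{-3608 + 3588186} = \frac{1}{3584578} \approx 2.7897 \cdot 10^{-7}$)
$O - F{\left(15,60 \right)} = \frac{1}{3584578} - \left(15 + 3 \cdot 15\right) = \frac{1}{3584578} - \left(15 + 45\right) = \frac{1}{3584578} - 60 = - \frac{215074679}{3584578}$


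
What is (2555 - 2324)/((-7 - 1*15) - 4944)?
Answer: -231/4966 ≈ -0.046516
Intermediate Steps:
(2555 - 2324)/((-7 - 1*15) - 4944) = 231/((-7 - 15) - 4944) = 231/(-22 - 4944) = 231/(-4966) = 231*(-1/4966) = -231/4966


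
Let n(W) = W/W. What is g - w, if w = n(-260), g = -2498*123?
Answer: -307255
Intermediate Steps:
n(W) = 1
g = -307254
w = 1
g - w = -307254 - 1*1 = -307254 - 1 = -307255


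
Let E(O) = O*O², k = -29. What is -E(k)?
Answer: 24389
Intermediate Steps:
E(O) = O³
-E(k) = -1*(-29)³ = -1*(-24389) = 24389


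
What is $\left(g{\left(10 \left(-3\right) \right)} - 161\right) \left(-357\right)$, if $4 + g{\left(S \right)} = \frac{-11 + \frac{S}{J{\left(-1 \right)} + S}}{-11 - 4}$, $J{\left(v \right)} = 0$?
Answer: $58667$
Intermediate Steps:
$g{\left(S \right)} = - \frac{10}{3}$ ($g{\left(S \right)} = -4 + \frac{-11 + \frac{S}{0 + S}}{-11 - 4} = -4 + \frac{-11 + \frac{S}{S}}{-15} = -4 + \left(-11 + 1\right) \left(- \frac{1}{15}\right) = -4 - - \frac{2}{3} = -4 + \frac{2}{3} = - \frac{10}{3}$)
$\left(g{\left(10 \left(-3\right) \right)} - 161\right) \left(-357\right) = \left(- \frac{10}{3} - 161\right) \left(-357\right) = \left(- \frac{493}{3}\right) \left(-357\right) = 58667$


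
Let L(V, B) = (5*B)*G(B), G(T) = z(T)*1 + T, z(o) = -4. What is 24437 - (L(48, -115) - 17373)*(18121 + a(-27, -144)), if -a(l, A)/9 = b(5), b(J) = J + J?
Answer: -920494175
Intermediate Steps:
b(J) = 2*J
a(l, A) = -90 (a(l, A) = -18*5 = -9*10 = -90)
G(T) = -4 + T (G(T) = -4*1 + T = -4 + T)
L(V, B) = 5*B*(-4 + B) (L(V, B) = (5*B)*(-4 + B) = 5*B*(-4 + B))
24437 - (L(48, -115) - 17373)*(18121 + a(-27, -144)) = 24437 - (5*(-115)*(-4 - 115) - 17373)*(18121 - 90) = 24437 - (5*(-115)*(-119) - 17373)*18031 = 24437 - (68425 - 17373)*18031 = 24437 - 51052*18031 = 24437 - 1*920518612 = 24437 - 920518612 = -920494175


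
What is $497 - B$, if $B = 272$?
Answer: $225$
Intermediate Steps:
$497 - B = 497 - 272 = 225$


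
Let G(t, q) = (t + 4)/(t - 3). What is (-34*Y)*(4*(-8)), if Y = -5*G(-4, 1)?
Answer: 0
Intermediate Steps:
G(t, q) = (4 + t)/(-3 + t)
Y = 0 (Y = -5*(4 - 4)/(-3 - 4) = -5*0/(-7) = -(-5)*0/7 = -5*0 = 0)
(-34*Y)*(4*(-8)) = (-34*0)*(4*(-8)) = 0*(-32) = 0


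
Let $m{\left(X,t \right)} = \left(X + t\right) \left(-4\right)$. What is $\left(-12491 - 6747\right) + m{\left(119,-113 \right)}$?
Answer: $-19262$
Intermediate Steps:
$m{\left(X,t \right)} = - 4 X - 4 t$
$\left(-12491 - 6747\right) + m{\left(119,-113 \right)} = \left(-12491 - 6747\right) - 24 = -19238 + \left(-476 + 452\right) = -19238 - 24 = -19262$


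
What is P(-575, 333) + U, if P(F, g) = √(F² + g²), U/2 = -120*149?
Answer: -35760 + √441514 ≈ -35096.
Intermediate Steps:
U = -35760 (U = 2*(-120*149) = 2*(-17880) = -35760)
P(-575, 333) + U = √((-575)² + 333²) - 35760 = √(330625 + 110889) - 35760 = √441514 - 35760 = -35760 + √441514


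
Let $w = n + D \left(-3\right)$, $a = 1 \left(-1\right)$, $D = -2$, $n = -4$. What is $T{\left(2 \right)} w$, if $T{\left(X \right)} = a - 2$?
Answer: $-6$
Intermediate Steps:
$a = -1$
$w = 2$ ($w = -4 - -6 = -4 + 6 = 2$)
$T{\left(X \right)} = -3$ ($T{\left(X \right)} = -1 - 2 = -3$)
$T{\left(2 \right)} w = \left(-3\right) 2 = -6$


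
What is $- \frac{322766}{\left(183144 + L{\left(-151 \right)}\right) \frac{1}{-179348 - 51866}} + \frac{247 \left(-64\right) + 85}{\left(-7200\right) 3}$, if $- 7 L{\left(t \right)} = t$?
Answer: $\frac{1253752941054973}{3077181600} \approx 4.0744 \cdot 10^{5}$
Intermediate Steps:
$L{\left(t \right)} = - \frac{t}{7}$
$- \frac{322766}{\left(183144 + L{\left(-151 \right)}\right) \frac{1}{-179348 - 51866}} + \frac{247 \left(-64\right) + 85}{\left(-7200\right) 3} = - \frac{322766}{\left(183144 - - \frac{151}{7}\right) \frac{1}{-179348 - 51866}} + \frac{247 \left(-64\right) + 85}{\left(-7200\right) 3} = - \frac{322766}{\left(183144 + \frac{151}{7}\right) \frac{1}{-231214}} + \frac{-15808 + 85}{-21600} = - \frac{322766}{\frac{1282159}{7} \left(- \frac{1}{231214}\right)} - - \frac{1747}{2400} = - \frac{322766}{- \frac{1282159}{1618498}} + \frac{1747}{2400} = \left(-322766\right) \left(- \frac{1618498}{1282159}\right) + \frac{1747}{2400} = \frac{522396125468}{1282159} + \frac{1747}{2400} = \frac{1253752941054973}{3077181600}$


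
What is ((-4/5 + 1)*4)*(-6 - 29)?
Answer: -28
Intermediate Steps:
((-4/5 + 1)*4)*(-6 - 29) = ((-4*1/5 + 1)*4)*(-35) = ((-4/5 + 1)*4)*(-35) = ((1/5)*4)*(-35) = (4/5)*(-35) = -28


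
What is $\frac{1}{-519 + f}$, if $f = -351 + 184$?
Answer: $- \frac{1}{686} \approx -0.0014577$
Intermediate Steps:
$f = -167$
$\frac{1}{-519 + f} = \frac{1}{-519 - 167} = \frac{1}{-686} = - \frac{1}{686}$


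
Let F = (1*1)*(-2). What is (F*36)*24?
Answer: -1728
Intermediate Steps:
F = -2 (F = 1*(-2) = -2)
(F*36)*24 = -2*36*24 = -72*24 = -1728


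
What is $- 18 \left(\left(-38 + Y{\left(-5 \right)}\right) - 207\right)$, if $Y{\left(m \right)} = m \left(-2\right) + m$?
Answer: $4320$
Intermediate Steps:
$Y{\left(m \right)} = - m$ ($Y{\left(m \right)} = - 2 m + m = - m$)
$- 18 \left(\left(-38 + Y{\left(-5 \right)}\right) - 207\right) = - 18 \left(\left(-38 - -5\right) - 207\right) = - 18 \left(\left(-38 + 5\right) - 207\right) = - 18 \left(-33 - 207\right) = \left(-18\right) \left(-240\right) = 4320$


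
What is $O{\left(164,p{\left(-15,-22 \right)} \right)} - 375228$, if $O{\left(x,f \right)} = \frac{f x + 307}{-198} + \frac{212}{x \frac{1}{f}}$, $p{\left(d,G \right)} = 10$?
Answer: $- \frac{92305327}{246} \approx -3.7523 \cdot 10^{5}$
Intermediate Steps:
$O{\left(x,f \right)} = - \frac{307}{198} + \frac{212 f}{x} - \frac{f x}{198}$ ($O{\left(x,f \right)} = \left(307 + f x\right) \left(- \frac{1}{198}\right) + 212 \frac{f}{x} = \left(- \frac{307}{198} - \frac{f x}{198}\right) + \frac{212 f}{x} = - \frac{307}{198} + \frac{212 f}{x} - \frac{f x}{198}$)
$O{\left(164,p{\left(-15,-22 \right)} \right)} - 375228 = \frac{41976 \cdot 10 - 164 \left(307 + 10 \cdot 164\right)}{198 \cdot 164} - 375228 = \frac{1}{198} \cdot \frac{1}{164} \left(419760 - 164 \left(307 + 1640\right)\right) - 375228 = \frac{1}{198} \cdot \frac{1}{164} \left(419760 - 164 \cdot 1947\right) - 375228 = \frac{1}{198} \cdot \frac{1}{164} \left(419760 - 319308\right) - 375228 = \frac{1}{198} \cdot \frac{1}{164} \cdot 100452 - 375228 = \frac{761}{246} - 375228 = - \frac{92305327}{246}$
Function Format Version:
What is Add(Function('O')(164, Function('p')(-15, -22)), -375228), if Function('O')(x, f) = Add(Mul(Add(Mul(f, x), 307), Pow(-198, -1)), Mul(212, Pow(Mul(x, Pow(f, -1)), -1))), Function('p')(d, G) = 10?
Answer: Rational(-92305327, 246) ≈ -3.7523e+5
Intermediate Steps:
Function('O')(x, f) = Add(Rational(-307, 198), Mul(212, f, Pow(x, -1)), Mul(Rational(-1, 198), f, x)) (Function('O')(x, f) = Add(Mul(Add(307, Mul(f, x)), Rational(-1, 198)), Mul(212, Mul(f, Pow(x, -1)))) = Add(Add(Rational(-307, 198), Mul(Rational(-1, 198), f, x)), Mul(212, f, Pow(x, -1))) = Add(Rational(-307, 198), Mul(212, f, Pow(x, -1)), Mul(Rational(-1, 198), f, x)))
Add(Function('O')(164, Function('p')(-15, -22)), -375228) = Add(Mul(Rational(1, 198), Pow(164, -1), Add(Mul(41976, 10), Mul(-1, 164, Add(307, Mul(10, 164))))), -375228) = Add(Mul(Rational(1, 198), Rational(1, 164), Add(419760, Mul(-1, 164, Add(307, 1640)))), -375228) = Add(Mul(Rational(1, 198), Rational(1, 164), Add(419760, Mul(-1, 164, 1947))), -375228) = Add(Mul(Rational(1, 198), Rational(1, 164), Add(419760, -319308)), -375228) = Add(Mul(Rational(1, 198), Rational(1, 164), 100452), -375228) = Add(Rational(761, 246), -375228) = Rational(-92305327, 246)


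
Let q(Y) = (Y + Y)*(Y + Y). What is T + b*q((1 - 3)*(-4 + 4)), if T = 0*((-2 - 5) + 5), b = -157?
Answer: 0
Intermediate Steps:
q(Y) = 4*Y² (q(Y) = (2*Y)*(2*Y) = 4*Y²)
T = 0 (T = 0*(-7 + 5) = 0*(-2) = 0)
T + b*q((1 - 3)*(-4 + 4)) = 0 - 628*((1 - 3)*(-4 + 4))² = 0 - 628*(-2*0)² = 0 - 628*0² = 0 - 628*0 = 0 - 157*0 = 0 + 0 = 0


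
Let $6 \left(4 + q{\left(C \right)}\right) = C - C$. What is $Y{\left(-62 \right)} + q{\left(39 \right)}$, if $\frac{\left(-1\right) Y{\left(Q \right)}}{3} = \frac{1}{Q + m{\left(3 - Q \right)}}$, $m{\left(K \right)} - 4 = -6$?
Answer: $- \frac{253}{64} \approx -3.9531$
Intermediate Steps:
$m{\left(K \right)} = -2$ ($m{\left(K \right)} = 4 - 6 = -2$)
$q{\left(C \right)} = -4$ ($q{\left(C \right)} = -4 + \frac{C - C}{6} = -4 + \frac{1}{6} \cdot 0 = -4 + 0 = -4$)
$Y{\left(Q \right)} = - \frac{3}{-2 + Q}$ ($Y{\left(Q \right)} = - \frac{3}{Q - 2} = - \frac{3}{-2 + Q}$)
$Y{\left(-62 \right)} + q{\left(39 \right)} = - \frac{3}{-2 - 62} - 4 = - \frac{3}{-64} - 4 = \left(-3\right) \left(- \frac{1}{64}\right) - 4 = \frac{3}{64} - 4 = - \frac{253}{64}$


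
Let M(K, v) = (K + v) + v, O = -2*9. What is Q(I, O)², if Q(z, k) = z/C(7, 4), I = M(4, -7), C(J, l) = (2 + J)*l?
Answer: 25/324 ≈ 0.077160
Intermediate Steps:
O = -18
C(J, l) = l*(2 + J)
M(K, v) = K + 2*v
I = -10 (I = 4 + 2*(-7) = 4 - 14 = -10)
Q(z, k) = z/36 (Q(z, k) = z/((4*(2 + 7))) = z/((4*9)) = z/36)
Q(I, O)² = ((1/36)*(-10))² = (-5/18)² = 25/324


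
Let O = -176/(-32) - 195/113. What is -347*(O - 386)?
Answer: 29974901/226 ≈ 1.3263e+5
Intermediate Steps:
O = 853/226 (O = -176*(-1/32) - 195*1/113 = 11/2 - 195/113 = 853/226 ≈ 3.7743)
-347*(O - 386) = -347*(853/226 - 386) = -347*(-86383/226) = 29974901/226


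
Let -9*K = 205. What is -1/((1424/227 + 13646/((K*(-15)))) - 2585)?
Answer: 232675/590712349 ≈ 0.00039389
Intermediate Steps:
K = -205/9 (K = -1/9*205 = -205/9 ≈ -22.778)
-1/((1424/227 + 13646/((K*(-15)))) - 2585) = -1/((1424/227 + 13646/((-205/9*(-15)))) - 2585) = -1/((1424*(1/227) + 13646/(1025/3)) - 2585) = -1/((1424/227 + 13646*(3/1025)) - 2585) = -1/((1424/227 + 40938/1025) - 2585) = -1/(10752526/232675 - 2585) = -1/(-590712349/232675) = -1*(-232675/590712349) = 232675/590712349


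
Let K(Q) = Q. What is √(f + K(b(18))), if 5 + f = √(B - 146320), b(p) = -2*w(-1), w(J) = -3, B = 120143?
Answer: √(1 + I*√26177) ≈ 9.0221 + 8.9665*I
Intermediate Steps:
b(p) = 6 (b(p) = -2*(-3) = 6)
f = -5 + I*√26177 (f = -5 + √(120143 - 146320) = -5 + √(-26177) = -5 + I*√26177 ≈ -5.0 + 161.79*I)
√(f + K(b(18))) = √((-5 + I*√26177) + 6) = √(1 + I*√26177)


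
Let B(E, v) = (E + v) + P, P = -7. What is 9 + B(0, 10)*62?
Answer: 195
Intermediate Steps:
B(E, v) = -7 + E + v (B(E, v) = (E + v) - 7 = -7 + E + v)
9 + B(0, 10)*62 = 9 + (-7 + 0 + 10)*62 = 9 + 3*62 = 9 + 186 = 195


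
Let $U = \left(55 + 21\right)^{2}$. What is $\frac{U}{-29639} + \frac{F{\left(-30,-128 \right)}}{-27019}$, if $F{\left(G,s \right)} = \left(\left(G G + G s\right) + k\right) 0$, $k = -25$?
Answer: $- \frac{5776}{29639} \approx -0.19488$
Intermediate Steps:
$U = 5776$ ($U = 76^{2} = 5776$)
$F{\left(G,s \right)} = 0$ ($F{\left(G,s \right)} = \left(\left(G G + G s\right) - 25\right) 0 = \left(\left(G^{2} + G s\right) - 25\right) 0 = \left(-25 + G^{2} + G s\right) 0 = 0$)
$\frac{U}{-29639} + \frac{F{\left(-30,-128 \right)}}{-27019} = \frac{5776}{-29639} + \frac{0}{-27019} = 5776 \left(- \frac{1}{29639}\right) + 0 \left(- \frac{1}{27019}\right) = - \frac{5776}{29639} + 0 = - \frac{5776}{29639}$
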